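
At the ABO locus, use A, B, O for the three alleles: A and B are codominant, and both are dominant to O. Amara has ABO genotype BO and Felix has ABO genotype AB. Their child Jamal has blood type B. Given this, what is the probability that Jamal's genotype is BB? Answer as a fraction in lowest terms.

Cross BO × AB → 1/4 AB, 1/4 AO, 1/4 BB, 1/4 BO.
Type-B genotypes among offspring: BB (1/4), BO (1/4); total 1/2.
P(BB | type B) = (1/4) / (1/2) = 1/2.

1/2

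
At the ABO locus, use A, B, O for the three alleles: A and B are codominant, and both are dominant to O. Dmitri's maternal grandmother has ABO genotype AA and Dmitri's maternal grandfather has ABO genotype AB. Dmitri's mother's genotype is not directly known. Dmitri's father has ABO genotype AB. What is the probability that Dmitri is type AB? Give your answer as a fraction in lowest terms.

Dmitri's mother's ABO genotype from AA × AB: 1/2 AA, 1/2 AB.
Crossing each possibility with the father AB and summing P(type AB): 1/2·1/2 + 1/2·1/2 = 1/2.

1/2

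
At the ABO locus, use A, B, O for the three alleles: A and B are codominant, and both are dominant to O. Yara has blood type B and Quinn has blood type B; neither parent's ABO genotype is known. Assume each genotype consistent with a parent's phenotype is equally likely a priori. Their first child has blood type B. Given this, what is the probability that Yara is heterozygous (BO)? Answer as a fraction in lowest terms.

Possible genotypes: Yara ∈ {BB, BO}; Quinn ∈ {BB, BO}.
Weight each parental genotype pair by prior × P(type-B child):
  BB × BB: posterior weight 4/15.
  BB × BO: posterior weight 4/15.
  BO × BB: posterior weight 4/15.
  BO × BO: posterior weight 1/5.
Sum the posterior weight over pairs where Yara is BO: 7/15.

7/15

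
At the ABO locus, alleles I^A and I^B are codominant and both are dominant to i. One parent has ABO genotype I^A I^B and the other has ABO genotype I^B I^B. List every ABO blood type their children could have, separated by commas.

B, AB

Gametes from I^A I^B × I^B I^B give offspring ABO genotypes I^A I^B, I^B I^B, i.e. phenotypes B, AB.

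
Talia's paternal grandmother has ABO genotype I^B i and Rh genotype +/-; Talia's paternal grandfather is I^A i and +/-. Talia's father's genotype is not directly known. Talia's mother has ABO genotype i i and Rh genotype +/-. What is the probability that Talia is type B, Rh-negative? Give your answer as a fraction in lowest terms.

Talia's father's ABO genotype from I^B i × I^A i: 1/4 I^A I^B, 1/4 I^A i, 1/4 I^B i, 1/4 i i.
Crossing each possibility with the mother i i and summing P(type B): 1/4·1/2 + 1/4·0 + 1/4·1/2 + 1/4·0 = 1/4.
Similarly for Rh via the father's Rh distribution: P(Rh-) = 1/4.
Independent loci: 1/4 × 1/4 = 1/16.

1/16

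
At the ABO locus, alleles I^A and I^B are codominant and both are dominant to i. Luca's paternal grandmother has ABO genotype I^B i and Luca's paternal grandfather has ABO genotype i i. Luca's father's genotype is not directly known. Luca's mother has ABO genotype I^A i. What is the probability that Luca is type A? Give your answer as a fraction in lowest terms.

Luca's father's ABO genotype from I^B i × i i: 1/2 I^B i, 1/2 i i.
Crossing each possibility with the mother I^A i and summing P(type A): 1/2·1/4 + 1/2·1/2 = 3/8.

3/8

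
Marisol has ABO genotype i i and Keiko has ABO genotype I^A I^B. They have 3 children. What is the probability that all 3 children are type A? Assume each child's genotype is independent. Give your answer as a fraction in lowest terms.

1/8

ABO cross i i × I^A I^B → 1/2 A, 1/2 B.
So P(type A) = 1/2 per child.
All 3 independent: (1/2)^3 = 1/8.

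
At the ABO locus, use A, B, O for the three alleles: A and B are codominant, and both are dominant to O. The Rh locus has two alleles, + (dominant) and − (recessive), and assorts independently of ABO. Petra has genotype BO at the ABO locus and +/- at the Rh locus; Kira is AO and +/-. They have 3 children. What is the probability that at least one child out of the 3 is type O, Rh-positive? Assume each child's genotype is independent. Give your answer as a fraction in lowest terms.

ABO cross BO × AO → 1/4 O, 1/4 A, 1/4 B, 1/4 AB.
Rh cross +/- × +/- → 3/4 Rh+, 1/4 Rh-; so P(type O, Rh-positive) = 1/4 × 3/4 = 3/16 per child.
P(none) = (13/16)^3 = 2197/4096; P(at least one) = 1 − 2197/4096 = 1899/4096.

1899/4096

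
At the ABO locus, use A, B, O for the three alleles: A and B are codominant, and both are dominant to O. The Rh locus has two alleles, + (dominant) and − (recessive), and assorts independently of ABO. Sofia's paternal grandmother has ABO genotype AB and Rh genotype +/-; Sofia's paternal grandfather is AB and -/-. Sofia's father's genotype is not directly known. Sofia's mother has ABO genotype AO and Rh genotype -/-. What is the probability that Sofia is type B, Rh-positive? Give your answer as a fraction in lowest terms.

1/16

Sofia's father's ABO genotype from AB × AB: 1/4 AA, 1/2 AB, 1/4 BB.
Crossing each possibility with the mother AO and summing P(type B): 1/4·0 + 1/2·1/4 + 1/4·1/2 = 1/4.
Similarly for Rh via the father's Rh distribution: P(Rh+) = 1/4.
Independent loci: 1/4 × 1/4 = 1/16.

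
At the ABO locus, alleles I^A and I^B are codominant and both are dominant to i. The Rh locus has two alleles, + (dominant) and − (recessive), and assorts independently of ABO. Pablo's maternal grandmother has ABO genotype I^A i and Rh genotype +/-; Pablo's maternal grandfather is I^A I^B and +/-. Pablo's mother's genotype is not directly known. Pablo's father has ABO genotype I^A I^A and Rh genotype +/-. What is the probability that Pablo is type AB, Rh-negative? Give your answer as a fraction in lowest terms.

1/16

Pablo's mother's ABO genotype from I^A i × I^A I^B: 1/4 I^A I^A, 1/4 I^A I^B, 1/4 I^A i, 1/4 I^B i.
Crossing each possibility with the father I^A I^A and summing P(type AB): 1/4·0 + 1/4·1/2 + 1/4·0 + 1/4·1/2 = 1/4.
Similarly for Rh via the mother's Rh distribution: P(Rh-) = 1/4.
Independent loci: 1/4 × 1/4 = 1/16.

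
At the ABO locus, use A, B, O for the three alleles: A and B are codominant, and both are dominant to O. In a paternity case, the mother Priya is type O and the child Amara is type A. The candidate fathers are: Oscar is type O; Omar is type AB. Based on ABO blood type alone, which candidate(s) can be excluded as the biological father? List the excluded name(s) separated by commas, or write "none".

Oscar

A candidate is excluded only if no genotype consistent with his phenotype could produce a type A child with a type O mother.
Oscar (type O): no genotype consistent with that phenotype can produce a type-A child with a type-O mother.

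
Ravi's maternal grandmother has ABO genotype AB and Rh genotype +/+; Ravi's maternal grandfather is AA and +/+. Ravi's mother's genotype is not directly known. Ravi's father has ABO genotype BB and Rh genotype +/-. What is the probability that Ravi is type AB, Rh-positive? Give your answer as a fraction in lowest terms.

Ravi's mother's ABO genotype from AB × AA: 1/2 AA, 1/2 AB.
Crossing each possibility with the father BB and summing P(type AB): 1/2·1 + 1/2·1/2 = 3/4.
Similarly for Rh via the mother's Rh distribution: P(Rh+) = 1.
Independent loci: 3/4 × 1 = 3/4.

3/4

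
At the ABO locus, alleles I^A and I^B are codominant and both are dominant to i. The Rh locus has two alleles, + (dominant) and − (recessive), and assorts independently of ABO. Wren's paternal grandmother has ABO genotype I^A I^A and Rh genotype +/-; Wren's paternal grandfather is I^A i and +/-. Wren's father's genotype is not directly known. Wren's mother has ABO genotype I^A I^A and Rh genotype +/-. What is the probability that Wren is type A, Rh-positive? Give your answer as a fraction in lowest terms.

3/4

Wren's father's ABO genotype from I^A I^A × I^A i: 1/2 I^A I^A, 1/2 I^A i.
Crossing each possibility with the mother I^A I^A and summing P(type A): 1/2·1 + 1/2·1 = 1.
Similarly for Rh via the father's Rh distribution: P(Rh+) = 3/4.
Independent loci: 1 × 3/4 = 3/4.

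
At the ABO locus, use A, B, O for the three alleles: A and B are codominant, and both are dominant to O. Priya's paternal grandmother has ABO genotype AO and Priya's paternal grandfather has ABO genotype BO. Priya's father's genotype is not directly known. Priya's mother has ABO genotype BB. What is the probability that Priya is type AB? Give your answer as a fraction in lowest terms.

1/4

Priya's father's ABO genotype from AO × BO: 1/4 AB, 1/4 AO, 1/4 BO, 1/4 OO.
Crossing each possibility with the mother BB and summing P(type AB): 1/4·1/2 + 1/4·1/2 + 1/4·0 + 1/4·0 = 1/4.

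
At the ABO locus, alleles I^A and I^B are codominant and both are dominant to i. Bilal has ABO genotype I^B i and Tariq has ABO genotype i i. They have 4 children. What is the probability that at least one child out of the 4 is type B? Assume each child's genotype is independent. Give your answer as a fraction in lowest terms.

ABO cross I^B i × i i → 1/2 O, 1/2 B.
So P(type B) = 1/2 per child.
P(none) = (1/2)^4 = 1/16; P(at least one) = 1 − 1/16 = 15/16.

15/16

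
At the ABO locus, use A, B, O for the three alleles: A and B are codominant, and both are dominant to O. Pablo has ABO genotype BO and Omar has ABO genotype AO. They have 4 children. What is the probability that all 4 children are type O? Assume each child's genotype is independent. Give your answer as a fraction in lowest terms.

ABO cross BO × AO → 1/4 O, 1/4 A, 1/4 B, 1/4 AB.
So P(type O) = 1/4 per child.
All 4 independent: (1/4)^4 = 1/256.

1/256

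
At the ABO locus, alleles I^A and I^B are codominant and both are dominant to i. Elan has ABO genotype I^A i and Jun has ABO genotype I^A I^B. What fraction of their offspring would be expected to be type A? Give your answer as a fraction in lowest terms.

ABO cross I^A i × I^A I^B → offspring phenotypes: 1/2 A, 1/4 B, 1/4 AB.
So P(type A) = 1/2.

1/2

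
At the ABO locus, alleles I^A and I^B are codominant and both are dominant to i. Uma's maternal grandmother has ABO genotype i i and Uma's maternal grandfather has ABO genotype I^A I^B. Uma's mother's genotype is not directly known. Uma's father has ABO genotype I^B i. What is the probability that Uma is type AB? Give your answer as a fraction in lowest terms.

1/8

Uma's mother's ABO genotype from i i × I^A I^B: 1/2 I^A i, 1/2 I^B i.
Crossing each possibility with the father I^B i and summing P(type AB): 1/2·1/4 + 1/2·0 = 1/8.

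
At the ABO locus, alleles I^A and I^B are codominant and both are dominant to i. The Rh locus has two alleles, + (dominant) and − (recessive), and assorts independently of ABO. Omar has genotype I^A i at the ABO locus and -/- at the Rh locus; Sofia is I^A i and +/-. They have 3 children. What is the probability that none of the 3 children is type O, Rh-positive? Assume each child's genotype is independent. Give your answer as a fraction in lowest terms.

ABO cross I^A i × I^A i → 1/4 O, 3/4 A.
Rh cross -/- × +/- → 1/2 Rh+, 1/2 Rh-; so P(type O, Rh-positive) = 1/4 × 1/2 = 1/8 per child.
P(not type O, Rh-positive) = 7/8 for one child; (7/8)^3 = 343/512.

343/512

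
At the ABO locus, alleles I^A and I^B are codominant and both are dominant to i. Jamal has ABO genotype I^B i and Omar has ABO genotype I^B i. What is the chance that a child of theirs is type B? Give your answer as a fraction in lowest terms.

3/4

ABO cross I^B i × I^B i → offspring phenotypes: 1/4 O, 3/4 B.
So P(type B) = 3/4.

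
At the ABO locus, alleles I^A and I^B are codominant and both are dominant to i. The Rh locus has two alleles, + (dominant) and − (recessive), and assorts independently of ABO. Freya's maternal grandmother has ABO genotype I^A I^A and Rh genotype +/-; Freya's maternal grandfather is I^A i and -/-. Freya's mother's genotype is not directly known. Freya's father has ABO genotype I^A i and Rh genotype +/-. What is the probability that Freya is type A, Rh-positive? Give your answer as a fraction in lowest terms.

Freya's mother's ABO genotype from I^A I^A × I^A i: 1/2 I^A I^A, 1/2 I^A i.
Crossing each possibility with the father I^A i and summing P(type A): 1/2·1 + 1/2·3/4 = 7/8.
Similarly for Rh via the mother's Rh distribution: P(Rh+) = 5/8.
Independent loci: 7/8 × 5/8 = 35/64.

35/64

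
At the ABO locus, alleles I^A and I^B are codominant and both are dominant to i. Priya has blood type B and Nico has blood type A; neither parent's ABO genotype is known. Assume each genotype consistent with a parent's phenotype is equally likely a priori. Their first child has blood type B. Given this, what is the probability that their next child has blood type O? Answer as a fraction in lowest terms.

1/12

Possible genotypes: Priya ∈ {I^B I^B, I^B i}; Nico ∈ {I^A I^A, I^A i}.
Weight each parental genotype pair by prior × P(type-B child):
  I^B I^B × I^A i: posterior weight 2/3; P(next child type O) = 0.
  I^B i × I^A i: posterior weight 1/3; P(next child type O) = 1/4.
Weighted sum = 1/12.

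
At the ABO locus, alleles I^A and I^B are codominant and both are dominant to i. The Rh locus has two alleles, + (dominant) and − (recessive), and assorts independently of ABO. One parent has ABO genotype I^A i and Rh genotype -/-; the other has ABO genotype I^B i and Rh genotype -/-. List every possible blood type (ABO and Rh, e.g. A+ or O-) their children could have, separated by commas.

O-, A-, B-, AB-

Gametes from I^A i × I^B i give offspring ABO genotypes I^A I^B, I^A i, I^B i, i i, i.e. phenotypes O, A, B, AB.
Rh cross -/- × -/- → phenotypes Rh-.
Combining independently: O-, A-, B-, AB-.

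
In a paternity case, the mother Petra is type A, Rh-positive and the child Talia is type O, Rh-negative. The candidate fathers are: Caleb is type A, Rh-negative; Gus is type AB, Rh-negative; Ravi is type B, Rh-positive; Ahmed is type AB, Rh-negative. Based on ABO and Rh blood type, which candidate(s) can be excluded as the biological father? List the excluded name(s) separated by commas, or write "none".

A candidate is excluded only if no genotype consistent with his phenotype could produce a type O, Rh-negative child with a type A, Rh-positive mother.
Gus (type AB, Rh-): no genotype consistent with that phenotype can produce a type-O Rh- child with a type-A mother.
Ahmed (type AB, Rh-): no genotype consistent with that phenotype can produce a type-O Rh- child with a type-A mother.

Gus, Ahmed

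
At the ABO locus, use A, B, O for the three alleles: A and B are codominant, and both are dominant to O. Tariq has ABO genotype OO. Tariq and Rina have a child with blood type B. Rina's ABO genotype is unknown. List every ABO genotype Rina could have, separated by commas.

AB, BB, BO

For each candidate genotype of Rina, check whether crossing it with OO can produce every observed child phenotype.
  AA → possible child types {A} ✗
  AB → possible child types {A, B} ✓
  AO → possible child types {O, A} ✗
  BB → possible child types {B} ✓
  BO → possible child types {O, B} ✓
  OO → possible child types {O} ✗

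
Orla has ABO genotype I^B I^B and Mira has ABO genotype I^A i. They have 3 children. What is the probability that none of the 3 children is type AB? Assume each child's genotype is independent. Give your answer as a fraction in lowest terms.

1/8

ABO cross I^B I^B × I^A i → 1/2 B, 1/2 AB.
So P(type AB) = 1/2 per child.
P(not type AB) = 1/2 for one child; (1/2)^3 = 1/8.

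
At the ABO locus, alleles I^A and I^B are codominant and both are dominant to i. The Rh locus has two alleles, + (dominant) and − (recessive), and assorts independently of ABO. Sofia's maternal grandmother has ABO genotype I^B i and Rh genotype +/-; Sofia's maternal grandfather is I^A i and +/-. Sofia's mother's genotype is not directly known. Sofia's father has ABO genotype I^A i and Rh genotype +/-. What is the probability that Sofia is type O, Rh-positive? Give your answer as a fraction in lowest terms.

3/16

Sofia's mother's ABO genotype from I^B i × I^A i: 1/4 I^A I^B, 1/4 I^A i, 1/4 I^B i, 1/4 i i.
Crossing each possibility with the father I^A i and summing P(type O): 1/4·0 + 1/4·1/4 + 1/4·1/4 + 1/4·1/2 = 1/4.
Similarly for Rh via the mother's Rh distribution: P(Rh+) = 3/4.
Independent loci: 1/4 × 3/4 = 3/16.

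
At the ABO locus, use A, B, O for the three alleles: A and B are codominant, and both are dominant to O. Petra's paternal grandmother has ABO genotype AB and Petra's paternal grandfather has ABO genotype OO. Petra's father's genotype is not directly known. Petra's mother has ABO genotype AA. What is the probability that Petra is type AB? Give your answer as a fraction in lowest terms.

1/4

Petra's father's ABO genotype from AB × OO: 1/2 AO, 1/2 BO.
Crossing each possibility with the mother AA and summing P(type AB): 1/2·0 + 1/2·1/2 = 1/4.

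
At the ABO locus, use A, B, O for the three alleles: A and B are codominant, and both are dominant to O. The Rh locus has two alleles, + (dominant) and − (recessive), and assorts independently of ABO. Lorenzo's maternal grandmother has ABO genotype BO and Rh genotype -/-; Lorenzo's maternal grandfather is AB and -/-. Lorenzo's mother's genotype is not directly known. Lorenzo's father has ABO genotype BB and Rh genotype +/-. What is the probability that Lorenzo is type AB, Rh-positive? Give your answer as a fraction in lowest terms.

Lorenzo's mother's ABO genotype from BO × AB: 1/4 AB, 1/4 AO, 1/4 BB, 1/4 BO.
Crossing each possibility with the father BB and summing P(type AB): 1/4·1/2 + 1/4·1/2 + 1/4·0 + 1/4·0 = 1/4.
Similarly for Rh via the mother's Rh distribution: P(Rh+) = 1/2.
Independent loci: 1/4 × 1/2 = 1/8.

1/8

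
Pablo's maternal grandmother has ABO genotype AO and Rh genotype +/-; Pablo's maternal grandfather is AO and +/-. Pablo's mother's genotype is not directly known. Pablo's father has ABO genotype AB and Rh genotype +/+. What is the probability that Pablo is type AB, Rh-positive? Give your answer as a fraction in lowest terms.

1/4

Pablo's mother's ABO genotype from AO × AO: 1/4 AA, 1/2 AO, 1/4 OO.
Crossing each possibility with the father AB and summing P(type AB): 1/4·1/2 + 1/2·1/4 + 1/4·0 = 1/4.
Similarly for Rh via the mother's Rh distribution: P(Rh+) = 1.
Independent loci: 1/4 × 1 = 1/4.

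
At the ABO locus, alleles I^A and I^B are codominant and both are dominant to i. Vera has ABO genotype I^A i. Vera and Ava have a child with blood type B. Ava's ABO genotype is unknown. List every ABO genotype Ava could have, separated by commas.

I^A I^B, I^B I^B, I^B i

For each candidate genotype of Ava, check whether crossing it with I^A i can produce every observed child phenotype.
  I^A I^A → possible child types {A} ✗
  I^A I^B → possible child types {A, B, AB} ✓
  I^A i → possible child types {O, A} ✗
  I^B I^B → possible child types {B, AB} ✓
  I^B i → possible child types {O, A, B, AB} ✓
  i i → possible child types {O, A} ✗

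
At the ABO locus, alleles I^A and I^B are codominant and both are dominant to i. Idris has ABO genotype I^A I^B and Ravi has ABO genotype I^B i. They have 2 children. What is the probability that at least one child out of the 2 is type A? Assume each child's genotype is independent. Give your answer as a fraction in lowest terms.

ABO cross I^A I^B × I^B i → 1/4 A, 1/2 B, 1/4 AB.
So P(type A) = 1/4 per child.
P(none) = (3/4)^2 = 9/16; P(at least one) = 1 − 9/16 = 7/16.

7/16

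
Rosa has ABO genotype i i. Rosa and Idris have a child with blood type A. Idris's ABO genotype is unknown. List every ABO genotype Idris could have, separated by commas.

For each candidate genotype of Idris, check whether crossing it with i i can produce every observed child phenotype.
  I^A I^A → possible child types {A} ✓
  I^A I^B → possible child types {A, B} ✓
  I^A i → possible child types {O, A} ✓
  I^B I^B → possible child types {B} ✗
  I^B i → possible child types {O, B} ✗
  i i → possible child types {O} ✗

I^A I^A, I^A I^B, I^A i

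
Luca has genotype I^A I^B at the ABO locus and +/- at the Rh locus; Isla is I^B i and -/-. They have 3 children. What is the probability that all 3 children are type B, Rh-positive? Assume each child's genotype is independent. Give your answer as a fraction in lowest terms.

ABO cross I^A I^B × I^B i → 1/4 A, 1/2 B, 1/4 AB.
Rh cross +/- × -/- → 1/2 Rh+, 1/2 Rh-; so P(type B, Rh-positive) = 1/2 × 1/2 = 1/4 per child.
All 3 independent: (1/4)^3 = 1/64.

1/64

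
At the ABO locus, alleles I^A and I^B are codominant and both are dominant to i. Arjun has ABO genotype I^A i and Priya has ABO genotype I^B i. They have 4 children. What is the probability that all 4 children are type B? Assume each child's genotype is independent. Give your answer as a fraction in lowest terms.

1/256

ABO cross I^A i × I^B i → 1/4 O, 1/4 A, 1/4 B, 1/4 AB.
So P(type B) = 1/4 per child.
All 4 independent: (1/4)^4 = 1/256.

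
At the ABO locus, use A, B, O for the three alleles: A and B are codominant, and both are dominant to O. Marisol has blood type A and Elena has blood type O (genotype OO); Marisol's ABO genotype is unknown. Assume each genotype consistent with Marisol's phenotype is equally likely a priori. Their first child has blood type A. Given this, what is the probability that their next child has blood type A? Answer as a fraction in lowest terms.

Possible genotypes: Marisol ∈ {AA, AO}; Elena ∈ {OO}.
Weight each parental genotype pair by prior × P(type-A child):
  AA × OO: posterior weight 2/3; P(next child type A) = 1.
  AO × OO: posterior weight 1/3; P(next child type A) = 1/2.
Weighted sum = 5/6.

5/6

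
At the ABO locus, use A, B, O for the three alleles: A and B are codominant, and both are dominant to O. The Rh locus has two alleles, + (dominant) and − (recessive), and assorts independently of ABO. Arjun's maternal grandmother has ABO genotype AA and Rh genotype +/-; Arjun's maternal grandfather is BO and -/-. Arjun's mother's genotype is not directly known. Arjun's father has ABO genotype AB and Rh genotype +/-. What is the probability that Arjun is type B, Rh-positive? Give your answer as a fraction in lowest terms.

5/32

Arjun's mother's ABO genotype from AA × BO: 1/2 AB, 1/2 AO.
Crossing each possibility with the father AB and summing P(type B): 1/2·1/4 + 1/2·1/4 = 1/4.
Similarly for Rh via the mother's Rh distribution: P(Rh+) = 5/8.
Independent loci: 1/4 × 5/8 = 5/32.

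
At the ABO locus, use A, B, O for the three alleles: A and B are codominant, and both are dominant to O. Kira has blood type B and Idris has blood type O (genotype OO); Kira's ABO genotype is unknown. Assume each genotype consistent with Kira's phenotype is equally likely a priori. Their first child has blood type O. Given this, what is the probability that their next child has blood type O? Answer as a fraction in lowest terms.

Possible genotypes: Kira ∈ {BB, BO}; Idris ∈ {OO}.
Weight each parental genotype pair by prior × P(type-O child):
  BO × OO: posterior weight 1; P(next child type O) = 1/2.
Weighted sum = 1/2.

1/2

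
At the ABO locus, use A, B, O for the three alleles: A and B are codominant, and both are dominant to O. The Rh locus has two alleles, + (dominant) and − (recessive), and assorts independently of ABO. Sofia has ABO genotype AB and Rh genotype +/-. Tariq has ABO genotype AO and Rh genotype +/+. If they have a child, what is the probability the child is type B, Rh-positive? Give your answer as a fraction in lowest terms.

1/4

ABO cross AB × AO → offspring phenotypes: 1/2 A, 1/4 B, 1/4 AB.
Rh cross +/- × +/+ → 1 Rh+.
Independent loci: P(type B, Rh-positive) = 1/4 × 1 = 1/4.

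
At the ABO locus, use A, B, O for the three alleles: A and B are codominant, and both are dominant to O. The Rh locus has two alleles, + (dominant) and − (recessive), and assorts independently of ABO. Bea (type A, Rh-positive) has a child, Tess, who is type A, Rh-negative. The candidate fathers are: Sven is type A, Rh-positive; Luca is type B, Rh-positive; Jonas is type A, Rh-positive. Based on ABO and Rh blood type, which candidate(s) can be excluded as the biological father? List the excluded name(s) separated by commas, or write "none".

A candidate is excluded only if no genotype consistent with his phenotype could produce a type A, Rh-negative child with a type A, Rh-positive mother.
Every candidate has at least one consistent genotype combination, so none can be excluded.

none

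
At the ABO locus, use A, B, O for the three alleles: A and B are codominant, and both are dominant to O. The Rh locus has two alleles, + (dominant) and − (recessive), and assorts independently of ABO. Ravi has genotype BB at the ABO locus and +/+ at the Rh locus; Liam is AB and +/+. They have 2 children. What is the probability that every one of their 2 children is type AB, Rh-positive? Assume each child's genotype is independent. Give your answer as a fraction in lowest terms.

1/4

ABO cross BB × AB → 1/2 B, 1/2 AB.
Rh cross +/+ × +/+ → 1 Rh+; so P(type AB, Rh-positive) = 1/2 × 1 = 1/2 per child.
All 2 independent: (1/2)^2 = 1/4.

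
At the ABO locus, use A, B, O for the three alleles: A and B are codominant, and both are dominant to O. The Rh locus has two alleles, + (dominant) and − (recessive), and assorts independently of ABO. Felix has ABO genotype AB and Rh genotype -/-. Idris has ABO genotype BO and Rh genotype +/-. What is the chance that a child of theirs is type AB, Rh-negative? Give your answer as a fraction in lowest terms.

1/8

ABO cross AB × BO → offspring phenotypes: 1/4 A, 1/2 B, 1/4 AB.
Rh cross -/- × +/- → 1/2 Rh+, 1/2 Rh-.
Independent loci: P(type AB, Rh-negative) = 1/4 × 1/2 = 1/8.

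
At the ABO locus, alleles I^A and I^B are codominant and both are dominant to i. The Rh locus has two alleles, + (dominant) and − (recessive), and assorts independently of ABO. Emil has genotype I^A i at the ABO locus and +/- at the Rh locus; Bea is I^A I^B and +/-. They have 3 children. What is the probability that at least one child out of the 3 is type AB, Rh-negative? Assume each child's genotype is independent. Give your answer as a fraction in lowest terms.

ABO cross I^A i × I^A I^B → 1/2 A, 1/4 B, 1/4 AB.
Rh cross +/- × +/- → 3/4 Rh+, 1/4 Rh-; so P(type AB, Rh-negative) = 1/4 × 1/4 = 1/16 per child.
P(none) = (15/16)^3 = 3375/4096; P(at least one) = 1 − 3375/4096 = 721/4096.

721/4096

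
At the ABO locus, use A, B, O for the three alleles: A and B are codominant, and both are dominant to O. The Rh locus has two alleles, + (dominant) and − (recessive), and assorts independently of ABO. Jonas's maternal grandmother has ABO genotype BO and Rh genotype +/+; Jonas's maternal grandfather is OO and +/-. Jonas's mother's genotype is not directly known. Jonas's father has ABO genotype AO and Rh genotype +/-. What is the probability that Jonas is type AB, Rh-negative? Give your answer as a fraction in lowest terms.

1/64

Jonas's mother's ABO genotype from BO × OO: 1/2 BO, 1/2 OO.
Crossing each possibility with the father AO and summing P(type AB): 1/2·1/4 + 1/2·0 = 1/8.
Similarly for Rh via the mother's Rh distribution: P(Rh-) = 1/8.
Independent loci: 1/8 × 1/8 = 1/64.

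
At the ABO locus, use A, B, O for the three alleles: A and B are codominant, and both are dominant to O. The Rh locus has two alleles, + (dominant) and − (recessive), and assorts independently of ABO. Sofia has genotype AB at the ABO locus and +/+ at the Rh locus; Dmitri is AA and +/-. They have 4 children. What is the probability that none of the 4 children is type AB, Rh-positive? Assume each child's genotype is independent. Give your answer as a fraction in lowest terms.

1/16

ABO cross AB × AA → 1/2 A, 1/2 AB.
Rh cross +/+ × +/- → 1 Rh+; so P(type AB, Rh-positive) = 1/2 × 1 = 1/2 per child.
P(not type AB, Rh-positive) = 1/2 for one child; (1/2)^4 = 1/16.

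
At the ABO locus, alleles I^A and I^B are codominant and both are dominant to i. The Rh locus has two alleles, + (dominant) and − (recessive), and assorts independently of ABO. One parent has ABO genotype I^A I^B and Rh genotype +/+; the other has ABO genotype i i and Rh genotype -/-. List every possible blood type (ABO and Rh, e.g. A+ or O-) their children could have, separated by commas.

A+, B+

Gametes from I^A I^B × i i give offspring ABO genotypes I^A i, I^B i, i.e. phenotypes A, B.
Rh cross +/+ × -/- → phenotypes Rh+.
Combining independently: A+, B+.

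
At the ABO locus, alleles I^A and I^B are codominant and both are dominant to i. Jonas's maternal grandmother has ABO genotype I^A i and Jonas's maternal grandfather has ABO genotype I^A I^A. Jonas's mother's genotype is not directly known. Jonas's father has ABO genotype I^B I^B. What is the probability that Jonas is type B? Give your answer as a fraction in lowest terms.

1/4

Jonas's mother's ABO genotype from I^A i × I^A I^A: 1/2 I^A I^A, 1/2 I^A i.
Crossing each possibility with the father I^B I^B and summing P(type B): 1/2·0 + 1/2·1/2 = 1/4.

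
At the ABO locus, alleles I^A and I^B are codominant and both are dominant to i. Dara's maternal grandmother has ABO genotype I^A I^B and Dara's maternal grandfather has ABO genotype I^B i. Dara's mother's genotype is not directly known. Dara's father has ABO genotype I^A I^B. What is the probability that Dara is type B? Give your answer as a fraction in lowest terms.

3/8

Dara's mother's ABO genotype from I^A I^B × I^B i: 1/4 I^A I^B, 1/4 I^A i, 1/4 I^B I^B, 1/4 I^B i.
Crossing each possibility with the father I^A I^B and summing P(type B): 1/4·1/4 + 1/4·1/4 + 1/4·1/2 + 1/4·1/2 = 3/8.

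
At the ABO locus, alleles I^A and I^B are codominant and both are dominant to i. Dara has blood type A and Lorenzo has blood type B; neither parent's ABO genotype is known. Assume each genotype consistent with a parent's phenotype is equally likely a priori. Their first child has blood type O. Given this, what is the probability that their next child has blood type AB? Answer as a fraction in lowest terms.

1/4

Possible genotypes: Dara ∈ {I^A I^A, I^A i}; Lorenzo ∈ {I^B I^B, I^B i}.
Weight each parental genotype pair by prior × P(type-O child):
  I^A i × I^B i: posterior weight 1; P(next child type AB) = 1/4.
Weighted sum = 1/4.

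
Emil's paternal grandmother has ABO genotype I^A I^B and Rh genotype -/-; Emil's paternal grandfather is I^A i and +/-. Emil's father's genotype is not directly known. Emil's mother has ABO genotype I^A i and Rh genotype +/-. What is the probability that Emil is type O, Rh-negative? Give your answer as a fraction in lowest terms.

Emil's father's ABO genotype from I^A I^B × I^A i: 1/4 I^A I^A, 1/4 I^A I^B, 1/4 I^A i, 1/4 I^B i.
Crossing each possibility with the mother I^A i and summing P(type O): 1/4·0 + 1/4·0 + 1/4·1/4 + 1/4·1/4 = 1/8.
Similarly for Rh via the father's Rh distribution: P(Rh-) = 3/8.
Independent loci: 1/8 × 3/8 = 3/64.

3/64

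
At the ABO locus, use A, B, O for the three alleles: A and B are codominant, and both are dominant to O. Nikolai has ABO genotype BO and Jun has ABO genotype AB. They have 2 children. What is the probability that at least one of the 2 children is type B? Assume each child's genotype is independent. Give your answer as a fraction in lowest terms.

ABO cross BO × AB → 1/4 A, 1/2 B, 1/4 AB.
So P(type B) = 1/2 per child.
P(none) = (1/2)^2 = 1/4; P(at least one) = 1 − 1/4 = 3/4.

3/4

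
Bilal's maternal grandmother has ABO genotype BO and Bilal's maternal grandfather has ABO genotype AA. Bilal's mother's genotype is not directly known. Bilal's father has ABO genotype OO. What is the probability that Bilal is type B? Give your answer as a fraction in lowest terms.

1/4

Bilal's mother's ABO genotype from BO × AA: 1/2 AB, 1/2 AO.
Crossing each possibility with the father OO and summing P(type B): 1/2·1/2 + 1/2·0 = 1/4.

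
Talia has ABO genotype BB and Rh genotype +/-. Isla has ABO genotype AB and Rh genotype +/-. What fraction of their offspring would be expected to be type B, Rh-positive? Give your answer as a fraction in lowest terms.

3/8

ABO cross BB × AB → offspring phenotypes: 1/2 B, 1/2 AB.
Rh cross +/- × +/- → 3/4 Rh+, 1/4 Rh-.
Independent loci: P(type B, Rh-positive) = 1/2 × 3/4 = 3/8.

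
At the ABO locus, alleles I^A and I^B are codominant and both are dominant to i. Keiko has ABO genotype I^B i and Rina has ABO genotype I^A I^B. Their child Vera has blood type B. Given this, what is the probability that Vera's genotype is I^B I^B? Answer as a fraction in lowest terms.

Cross I^B i × I^A I^B → 1/4 I^A I^B, 1/4 I^A i, 1/4 I^B I^B, 1/4 I^B i.
Type-B genotypes among offspring: I^B I^B (1/4), I^B i (1/4); total 1/2.
P(I^B I^B | type B) = (1/4) / (1/2) = 1/2.

1/2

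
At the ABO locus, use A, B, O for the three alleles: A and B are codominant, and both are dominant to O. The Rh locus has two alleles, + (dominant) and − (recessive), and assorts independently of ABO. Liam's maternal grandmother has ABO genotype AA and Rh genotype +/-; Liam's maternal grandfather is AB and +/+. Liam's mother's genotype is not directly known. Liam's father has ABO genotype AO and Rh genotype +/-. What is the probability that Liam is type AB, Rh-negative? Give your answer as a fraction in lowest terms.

1/64

Liam's mother's ABO genotype from AA × AB: 1/2 AA, 1/2 AB.
Crossing each possibility with the father AO and summing P(type AB): 1/2·0 + 1/2·1/4 = 1/8.
Similarly for Rh via the mother's Rh distribution: P(Rh-) = 1/8.
Independent loci: 1/8 × 1/8 = 1/64.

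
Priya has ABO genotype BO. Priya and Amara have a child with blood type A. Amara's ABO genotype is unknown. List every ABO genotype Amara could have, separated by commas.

AA, AB, AO

For each candidate genotype of Amara, check whether crossing it with BO can produce every observed child phenotype.
  AA → possible child types {A, AB} ✓
  AB → possible child types {A, B, AB} ✓
  AO → possible child types {O, A, B, AB} ✓
  BB → possible child types {B} ✗
  BO → possible child types {O, B} ✗
  OO → possible child types {O, B} ✗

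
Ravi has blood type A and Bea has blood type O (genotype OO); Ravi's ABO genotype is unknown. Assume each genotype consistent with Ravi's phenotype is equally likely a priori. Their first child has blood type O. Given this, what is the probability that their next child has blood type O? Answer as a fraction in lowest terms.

1/2

Possible genotypes: Ravi ∈ {AA, AO}; Bea ∈ {OO}.
Weight each parental genotype pair by prior × P(type-O child):
  AO × OO: posterior weight 1; P(next child type O) = 1/2.
Weighted sum = 1/2.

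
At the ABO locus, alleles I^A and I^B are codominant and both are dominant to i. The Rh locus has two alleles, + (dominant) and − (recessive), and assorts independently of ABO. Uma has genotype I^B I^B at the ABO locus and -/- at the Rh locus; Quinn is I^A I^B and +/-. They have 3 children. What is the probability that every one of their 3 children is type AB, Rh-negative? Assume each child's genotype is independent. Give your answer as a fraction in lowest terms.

ABO cross I^B I^B × I^A I^B → 1/2 B, 1/2 AB.
Rh cross -/- × +/- → 1/2 Rh+, 1/2 Rh-; so P(type AB, Rh-negative) = 1/2 × 1/2 = 1/4 per child.
All 3 independent: (1/4)^3 = 1/64.

1/64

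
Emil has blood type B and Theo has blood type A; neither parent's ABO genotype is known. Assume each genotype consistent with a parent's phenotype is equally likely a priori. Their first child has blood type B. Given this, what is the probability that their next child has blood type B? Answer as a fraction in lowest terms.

5/12

Possible genotypes: Emil ∈ {BB, BO}; Theo ∈ {AA, AO}.
Weight each parental genotype pair by prior × P(type-B child):
  BB × AO: posterior weight 2/3; P(next child type B) = 1/2.
  BO × AO: posterior weight 1/3; P(next child type B) = 1/4.
Weighted sum = 5/12.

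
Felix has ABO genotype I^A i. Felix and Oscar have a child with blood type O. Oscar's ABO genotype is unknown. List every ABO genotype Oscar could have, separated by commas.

I^A i, I^B i, i i

For each candidate genotype of Oscar, check whether crossing it with I^A i can produce every observed child phenotype.
  I^A I^A → possible child types {A} ✗
  I^A I^B → possible child types {A, B, AB} ✗
  I^A i → possible child types {O, A} ✓
  I^B I^B → possible child types {B, AB} ✗
  I^B i → possible child types {O, A, B, AB} ✓
  i i → possible child types {O, A} ✓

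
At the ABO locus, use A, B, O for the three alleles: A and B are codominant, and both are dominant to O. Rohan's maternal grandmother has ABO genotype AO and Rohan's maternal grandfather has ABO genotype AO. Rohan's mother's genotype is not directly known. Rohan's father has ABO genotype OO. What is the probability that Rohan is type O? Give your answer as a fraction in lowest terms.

Rohan's mother's ABO genotype from AO × AO: 1/4 AA, 1/2 AO, 1/4 OO.
Crossing each possibility with the father OO and summing P(type O): 1/4·0 + 1/2·1/2 + 1/4·1 = 1/2.

1/2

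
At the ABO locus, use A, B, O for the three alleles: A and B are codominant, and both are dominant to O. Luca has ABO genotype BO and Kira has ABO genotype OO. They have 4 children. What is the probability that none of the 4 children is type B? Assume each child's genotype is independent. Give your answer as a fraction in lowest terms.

ABO cross BO × OO → 1/2 O, 1/2 B.
So P(type B) = 1/2 per child.
P(not type B) = 1/2 for one child; (1/2)^4 = 1/16.

1/16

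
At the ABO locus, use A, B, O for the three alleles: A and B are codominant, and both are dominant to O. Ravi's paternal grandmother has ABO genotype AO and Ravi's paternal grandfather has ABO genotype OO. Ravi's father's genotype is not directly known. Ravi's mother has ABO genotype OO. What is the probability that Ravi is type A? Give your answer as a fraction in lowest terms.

1/4

Ravi's father's ABO genotype from AO × OO: 1/2 AO, 1/2 OO.
Crossing each possibility with the mother OO and summing P(type A): 1/2·1/2 + 1/2·0 = 1/4.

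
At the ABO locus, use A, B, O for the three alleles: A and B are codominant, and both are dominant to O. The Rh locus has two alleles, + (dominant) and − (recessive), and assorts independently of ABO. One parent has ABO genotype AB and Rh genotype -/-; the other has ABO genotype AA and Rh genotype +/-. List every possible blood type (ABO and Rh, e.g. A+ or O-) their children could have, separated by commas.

Gametes from AB × AA give offspring ABO genotypes AA, AB, i.e. phenotypes A, AB.
Rh cross -/- × +/- → phenotypes Rh+, Rh-.
Combining independently: A+, A-, AB+, AB-.

A+, A-, AB+, AB-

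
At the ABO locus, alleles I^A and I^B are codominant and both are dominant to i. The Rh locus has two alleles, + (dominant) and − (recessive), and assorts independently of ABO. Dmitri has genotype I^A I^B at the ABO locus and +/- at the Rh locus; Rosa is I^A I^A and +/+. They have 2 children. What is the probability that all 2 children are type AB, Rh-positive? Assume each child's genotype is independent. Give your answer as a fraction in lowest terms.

ABO cross I^A I^B × I^A I^A → 1/2 A, 1/2 AB.
Rh cross +/- × +/+ → 1 Rh+; so P(type AB, Rh-positive) = 1/2 × 1 = 1/2 per child.
All 2 independent: (1/2)^2 = 1/4.

1/4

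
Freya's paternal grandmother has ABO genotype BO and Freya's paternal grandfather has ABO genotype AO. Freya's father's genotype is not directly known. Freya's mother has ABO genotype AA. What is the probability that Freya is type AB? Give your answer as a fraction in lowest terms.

Freya's father's ABO genotype from BO × AO: 1/4 AB, 1/4 AO, 1/4 BO, 1/4 OO.
Crossing each possibility with the mother AA and summing P(type AB): 1/4·1/2 + 1/4·0 + 1/4·1/2 + 1/4·0 = 1/4.

1/4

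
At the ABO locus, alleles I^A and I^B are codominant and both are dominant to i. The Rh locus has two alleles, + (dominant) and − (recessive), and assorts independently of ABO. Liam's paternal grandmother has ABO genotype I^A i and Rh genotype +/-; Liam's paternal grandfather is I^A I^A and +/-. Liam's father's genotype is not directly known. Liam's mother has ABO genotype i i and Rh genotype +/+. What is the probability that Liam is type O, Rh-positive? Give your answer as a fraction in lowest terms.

Liam's father's ABO genotype from I^A i × I^A I^A: 1/2 I^A I^A, 1/2 I^A i.
Crossing each possibility with the mother i i and summing P(type O): 1/2·0 + 1/2·1/2 = 1/4.
Similarly for Rh via the father's Rh distribution: P(Rh+) = 1.
Independent loci: 1/4 × 1 = 1/4.

1/4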